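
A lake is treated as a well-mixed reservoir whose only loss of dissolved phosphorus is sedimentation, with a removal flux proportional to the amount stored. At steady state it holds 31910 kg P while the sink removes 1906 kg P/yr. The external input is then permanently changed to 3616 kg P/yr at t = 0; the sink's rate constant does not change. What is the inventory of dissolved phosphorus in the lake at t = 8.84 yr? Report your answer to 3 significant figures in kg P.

43700 kg P

τ = M₀/F₀ = 31910/1906 = 16.74 yr; rate constant k = 1/τ.
New steady state M_∞ = F₁/k = F₁·τ = 3616 × 16.74 = 60539 kg P.
M(t) = M_∞ + (M₀ − M_∞)·e^(−t/τ); t/τ = 8.84/16.74 = 0.5280, so e^(−t/τ) = 0.5898.
M(t) = 60539 − 28630 × 0.5898 = 43654 kg P.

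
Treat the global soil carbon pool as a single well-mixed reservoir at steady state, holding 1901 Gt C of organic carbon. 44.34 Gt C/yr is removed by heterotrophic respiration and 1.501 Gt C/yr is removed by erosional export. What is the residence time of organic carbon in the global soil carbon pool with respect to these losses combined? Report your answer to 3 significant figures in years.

41.5 yr

Total removal = 44.34 + 1.501 = 45.841 Gt C/yr.
τ = M / ΣF_out = 1901 / 45.841 = 41.47 yr.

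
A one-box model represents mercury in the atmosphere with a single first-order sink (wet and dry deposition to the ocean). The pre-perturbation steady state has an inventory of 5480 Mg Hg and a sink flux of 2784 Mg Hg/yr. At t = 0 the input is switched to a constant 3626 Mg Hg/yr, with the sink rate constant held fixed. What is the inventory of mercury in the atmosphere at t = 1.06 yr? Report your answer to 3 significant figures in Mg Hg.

6170 Mg Hg

Residence time τ = M₀/F₀ = 1.968 yr. The eventual steady state is M_∞ = M₀·(F₁/F₀) = 5480 × 3626/2784 = 7137.4 Mg Hg.
The anomaly ΔM(t) = M(t) − M_∞ decays as ΔM₀·e^(−t/τ) with ΔM₀ = 5480 − 7137.4 = −1657 Mg Hg.
At t = 1.06 yr, e^(−t/τ) = e^(−0.5385) = 0.5836, so ΔM = −967.3 Mg Hg and M = 7137.4 − 967.3 = 6170.1 Mg Hg.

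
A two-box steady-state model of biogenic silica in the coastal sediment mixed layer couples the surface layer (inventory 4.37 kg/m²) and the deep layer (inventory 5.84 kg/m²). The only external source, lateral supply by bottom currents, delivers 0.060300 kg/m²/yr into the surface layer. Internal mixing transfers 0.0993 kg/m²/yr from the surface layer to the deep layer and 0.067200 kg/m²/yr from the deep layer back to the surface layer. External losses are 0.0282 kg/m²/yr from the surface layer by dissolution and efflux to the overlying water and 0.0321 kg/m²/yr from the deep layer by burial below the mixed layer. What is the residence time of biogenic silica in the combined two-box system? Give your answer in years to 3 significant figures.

169 yr

Residence time in the combined system uses the total inventory and the total *external* removal — internal exchanges between the two boxes cancel.
M_total = 4.37 + 5.84 = 10.210 kg/m².
ΣF_external_out = 0.0282 + 0.0321 = 0.060300 kg/m²/yr.
τ = M_total / ΣF_ext = 10.210 / 0.060300 = 169.3 yr.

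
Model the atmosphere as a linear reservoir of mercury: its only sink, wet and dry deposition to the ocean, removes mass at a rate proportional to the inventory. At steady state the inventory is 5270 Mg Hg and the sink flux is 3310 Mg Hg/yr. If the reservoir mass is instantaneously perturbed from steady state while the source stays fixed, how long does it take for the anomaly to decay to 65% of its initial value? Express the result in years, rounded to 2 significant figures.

0.69 yr

For a linear reservoir the anomaly decays as exp(−t/τ) with τ = M/F = 5270/3310 = 1.592 yr.
exp(−t/τ) = 0.65 ⇒ t = −τ ln(0.65) = 1.592 × 0.4308 = 0.6859 yr.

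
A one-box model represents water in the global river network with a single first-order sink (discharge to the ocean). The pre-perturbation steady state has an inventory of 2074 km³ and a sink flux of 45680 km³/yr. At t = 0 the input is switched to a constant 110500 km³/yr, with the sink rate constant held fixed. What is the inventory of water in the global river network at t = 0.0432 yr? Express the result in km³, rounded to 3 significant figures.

The sink rate constant is k = F₀/M₀ = 45680/2074 = 22.03 yr⁻¹.
Solving dM/dt = F₁ − kM with M(0) = M₀ gives M(t) = F₁/k + (M₀ − F₁/k)·e^(−kt).
F₁/k = 110500/22.03 = 5017.0 km³; kt = 22.03 × 0.0432 = 0.9515, e^(−kt) = 0.3862.
M(0.0432) = 5017.0 + (2074 − 5017.0) × 0.3862 = 5017.0 − 1136 = 3880.5 km³.

3880 km³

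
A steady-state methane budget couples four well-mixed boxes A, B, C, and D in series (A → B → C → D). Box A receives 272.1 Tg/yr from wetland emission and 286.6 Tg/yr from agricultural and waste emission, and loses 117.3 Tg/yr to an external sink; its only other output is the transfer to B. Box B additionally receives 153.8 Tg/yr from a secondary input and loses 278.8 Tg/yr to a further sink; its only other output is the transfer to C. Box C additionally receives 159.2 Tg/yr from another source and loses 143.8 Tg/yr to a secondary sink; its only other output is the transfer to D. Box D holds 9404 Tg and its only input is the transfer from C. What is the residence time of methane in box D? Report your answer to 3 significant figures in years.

Box A: F(A→B) = (272.1 + 286.6) − 117.3 = 441.40 Tg/yr.
Box B: F(B→C) = (441.40 + 153.8) − 278.8 = 316.40 Tg/yr.
Box C: F(C→D) = (316.40 + 159.2) − 143.8 = 331.80 Tg/yr.
Box D throughput = its input = 331.80 Tg/yr; τ = 9404 / 331.80 = 28.34 yr.

28.3 yr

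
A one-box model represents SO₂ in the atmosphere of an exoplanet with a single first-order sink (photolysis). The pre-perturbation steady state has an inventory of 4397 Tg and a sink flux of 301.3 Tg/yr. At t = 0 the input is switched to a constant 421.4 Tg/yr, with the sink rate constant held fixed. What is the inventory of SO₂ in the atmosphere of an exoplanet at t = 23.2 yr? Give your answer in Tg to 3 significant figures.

τ = M₀/F₀ = 4397/301.3 = 14.59 yr; rate constant k = 1/τ.
New steady state M_∞ = F₁/k = F₁·τ = 421.4 × 14.59 = 6149.7 Tg.
M(t) = M_∞ + (M₀ − M_∞)·e^(−t/τ); t/τ = 23.2/14.59 = 1.590, so e^(−t/τ) = 0.2040.
M(t) = 6149.7 − 1753 × 0.2040 = 5792.2 Tg.

5790 Tg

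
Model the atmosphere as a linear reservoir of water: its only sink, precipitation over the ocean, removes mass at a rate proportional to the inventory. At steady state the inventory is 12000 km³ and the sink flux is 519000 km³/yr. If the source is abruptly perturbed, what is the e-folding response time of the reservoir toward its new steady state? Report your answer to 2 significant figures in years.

For a linear reservoir the response time equals the residence time τ = M/F.
τ = 12000 / 519000 = 0.02312 yr.

0.023 yr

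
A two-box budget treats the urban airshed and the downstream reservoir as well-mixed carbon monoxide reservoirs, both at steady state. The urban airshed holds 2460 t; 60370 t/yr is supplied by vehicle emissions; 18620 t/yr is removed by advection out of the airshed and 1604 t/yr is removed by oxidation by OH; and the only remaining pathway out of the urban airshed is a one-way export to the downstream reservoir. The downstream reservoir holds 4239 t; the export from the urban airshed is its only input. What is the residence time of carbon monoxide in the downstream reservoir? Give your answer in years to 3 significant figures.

0.106 yr

Balance the urban airshed: ΣF_in = 60370 t/yr.
Export to the downstream reservoir = ΣF_in − (18620 + 1604) = 40146 t/yr.
At steady state the output of the downstream reservoir equals its input, 40146 t/yr.
τ = M / F = 4239 / 40146 = 0.1056 yr.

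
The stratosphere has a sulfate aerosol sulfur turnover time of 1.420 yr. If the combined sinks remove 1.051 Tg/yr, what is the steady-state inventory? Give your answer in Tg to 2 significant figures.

1.5 Tg

τ = M/F ⇒ M = τ × F = 1.420 × 1.051 = 1.492 Tg.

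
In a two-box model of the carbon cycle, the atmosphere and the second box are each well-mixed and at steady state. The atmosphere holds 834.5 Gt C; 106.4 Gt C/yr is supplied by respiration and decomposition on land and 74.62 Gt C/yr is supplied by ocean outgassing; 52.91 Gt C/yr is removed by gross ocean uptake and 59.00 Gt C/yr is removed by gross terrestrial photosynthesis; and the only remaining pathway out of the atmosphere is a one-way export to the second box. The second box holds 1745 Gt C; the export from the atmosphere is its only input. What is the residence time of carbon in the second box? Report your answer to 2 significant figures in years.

25 yr

Balance the atmosphere: ΣF_in = 106.4 + 74.62 = 181.02 Gt C/yr.
Export to the second box = ΣF_in − (52.91 + 59.00) = 69.110 Gt C/yr.
At steady state the output of the second box equals its input, 69.110 Gt C/yr.
τ = M / F = 1745 / 69.110 = 25.25 yr.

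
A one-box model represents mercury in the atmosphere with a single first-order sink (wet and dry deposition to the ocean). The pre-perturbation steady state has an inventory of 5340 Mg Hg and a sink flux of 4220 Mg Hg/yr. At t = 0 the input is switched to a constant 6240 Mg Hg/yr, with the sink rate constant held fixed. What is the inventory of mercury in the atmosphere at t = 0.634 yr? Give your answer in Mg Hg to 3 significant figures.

The sink rate constant is k = F₀/M₀ = 4220/5340 = 0.7903 yr⁻¹.
Solving dM/dt = F₁ − kM with M(0) = M₀ gives M(t) = F₁/k + (M₀ − F₁/k)·e^(−kt).
F₁/k = 6240/0.7903 = 7896.1 Mg Hg; kt = 0.7903 × 0.634 = 0.5010, e^(−kt) = 0.6059.
M(0.634) = 7896.1 + (5340 − 7896.1) × 0.6059 = 7896.1 − 1549 = 6347.3 Mg Hg.

6350 Mg Hg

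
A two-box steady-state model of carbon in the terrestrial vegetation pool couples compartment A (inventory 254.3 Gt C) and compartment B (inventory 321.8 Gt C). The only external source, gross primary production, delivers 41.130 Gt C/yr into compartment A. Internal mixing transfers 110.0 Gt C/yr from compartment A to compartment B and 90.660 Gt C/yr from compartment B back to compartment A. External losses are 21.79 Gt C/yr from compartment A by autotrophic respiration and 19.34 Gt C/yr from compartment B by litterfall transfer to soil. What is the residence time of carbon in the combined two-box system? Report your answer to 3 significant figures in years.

14.0 yr

Residence time in the combined system uses the total inventory and the total *external* removal — internal exchanges between the two boxes cancel.
M_total = 254.3 + 321.8 = 576.10 Gt C.
ΣF_external_out = 21.79 + 19.34 = 41.130 Gt C/yr.
τ = M_total / ΣF_ext = 576.10 / 41.130 = 14.01 yr.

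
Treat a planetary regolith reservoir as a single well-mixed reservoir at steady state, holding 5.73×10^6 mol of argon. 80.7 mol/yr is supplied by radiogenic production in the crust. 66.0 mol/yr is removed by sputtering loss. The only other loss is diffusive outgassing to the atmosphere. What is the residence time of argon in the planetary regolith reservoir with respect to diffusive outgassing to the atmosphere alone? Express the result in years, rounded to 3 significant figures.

390000 yr

At steady state ΣF_in = ΣF_out.
ΣF_in = 80.700 mol/yr.
Diffusive outgassing to the atmosphere flux = ΣF_in − (66.0) = 80.700 − 66.00 = 14.70 mol/yr.
τ = M / F = 5.73×10^6 / 14.70 = 389800 yr.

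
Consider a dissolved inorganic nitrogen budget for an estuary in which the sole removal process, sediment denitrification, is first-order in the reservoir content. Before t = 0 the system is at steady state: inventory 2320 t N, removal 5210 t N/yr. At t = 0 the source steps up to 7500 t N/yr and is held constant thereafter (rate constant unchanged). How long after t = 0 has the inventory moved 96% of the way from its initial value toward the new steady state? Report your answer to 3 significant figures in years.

1.43 yr

τ = M₀/F₀ = 2320/5210 = 0.4453 yr.
The remaining gap fraction is e^(−t/τ); 96% covered ⇒ e^(−t/τ) = 0.0400.
t = −τ ln(0.0400) = 0.4453 × 3.219 = 1.433 yr.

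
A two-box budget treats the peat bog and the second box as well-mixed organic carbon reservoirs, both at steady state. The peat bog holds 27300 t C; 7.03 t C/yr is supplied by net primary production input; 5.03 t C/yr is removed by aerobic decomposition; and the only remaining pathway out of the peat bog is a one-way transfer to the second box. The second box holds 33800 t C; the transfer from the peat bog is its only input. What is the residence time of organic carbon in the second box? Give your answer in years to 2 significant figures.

17000 yr

Balance the peat bog: ΣF_in = 7.0300 t C/yr.
Transfer to the second box = ΣF_in − (5.03) = 2.0000 t C/yr.
At steady state the output of the second box equals its input, 2.0000 t C/yr.
τ = M / F = 33800 / 2.0000 = 16900 yr.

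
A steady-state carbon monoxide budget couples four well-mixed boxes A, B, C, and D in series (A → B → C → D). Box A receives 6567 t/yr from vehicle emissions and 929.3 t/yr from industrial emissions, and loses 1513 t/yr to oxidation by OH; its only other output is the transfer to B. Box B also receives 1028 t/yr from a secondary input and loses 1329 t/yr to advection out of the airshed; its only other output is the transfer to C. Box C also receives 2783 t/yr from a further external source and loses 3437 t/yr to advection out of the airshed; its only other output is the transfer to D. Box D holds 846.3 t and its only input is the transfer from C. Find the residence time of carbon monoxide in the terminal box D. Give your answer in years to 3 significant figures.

0.168 yr

Box A: F(A→B) = (6567 + 929.3) − 1513 = 5983.3 t/yr.
Box B: F(B→C) = (5983.3 + 1028) − 1329 = 5682.3 t/yr.
Box C: F(C→D) = (5682.3 + 2783) − 3437 = 5028.3 t/yr.
Box D throughput = its input = 5028.3 t/yr; τ = 846.3 / 5028.3 = 0.1683 yr.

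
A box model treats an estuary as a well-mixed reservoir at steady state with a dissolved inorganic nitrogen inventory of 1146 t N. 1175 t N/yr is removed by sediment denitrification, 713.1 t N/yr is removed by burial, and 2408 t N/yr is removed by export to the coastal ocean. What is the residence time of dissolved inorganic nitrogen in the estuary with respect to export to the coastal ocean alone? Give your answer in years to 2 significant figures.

0.48 yr

Residence time with respect to a single sink: τ = M / F_sink.
τ = 1146 / 2408 = 0.4759 yr.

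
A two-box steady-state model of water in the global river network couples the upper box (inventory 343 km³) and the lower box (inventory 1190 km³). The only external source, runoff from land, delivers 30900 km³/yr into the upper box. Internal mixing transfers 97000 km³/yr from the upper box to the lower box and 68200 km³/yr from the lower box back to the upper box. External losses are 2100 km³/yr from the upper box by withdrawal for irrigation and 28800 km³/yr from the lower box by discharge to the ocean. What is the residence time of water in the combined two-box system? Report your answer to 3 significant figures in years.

0.0496 yr

Residence time in the combined system uses the total inventory and the total *external* removal — internal exchanges between the two boxes cancel.
M_total = 343 + 1190 = 1533.0 km³.
ΣF_external_out = 2100 + 28800 = 30900 km³/yr.
τ = M_total / ΣF_ext = 1533.0 / 30900 = 0.04961 yr.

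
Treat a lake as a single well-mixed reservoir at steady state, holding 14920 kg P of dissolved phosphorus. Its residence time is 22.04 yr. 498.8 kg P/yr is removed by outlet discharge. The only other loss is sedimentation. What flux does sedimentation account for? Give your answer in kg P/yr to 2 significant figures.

Total removal F = M/τ = 14920 / 22.04 = 677.0 kg P/yr.
Sedimentation = F − (498.8) = 677.0 − 498.8 = 178.2 kg P/yr.

180 kg P/yr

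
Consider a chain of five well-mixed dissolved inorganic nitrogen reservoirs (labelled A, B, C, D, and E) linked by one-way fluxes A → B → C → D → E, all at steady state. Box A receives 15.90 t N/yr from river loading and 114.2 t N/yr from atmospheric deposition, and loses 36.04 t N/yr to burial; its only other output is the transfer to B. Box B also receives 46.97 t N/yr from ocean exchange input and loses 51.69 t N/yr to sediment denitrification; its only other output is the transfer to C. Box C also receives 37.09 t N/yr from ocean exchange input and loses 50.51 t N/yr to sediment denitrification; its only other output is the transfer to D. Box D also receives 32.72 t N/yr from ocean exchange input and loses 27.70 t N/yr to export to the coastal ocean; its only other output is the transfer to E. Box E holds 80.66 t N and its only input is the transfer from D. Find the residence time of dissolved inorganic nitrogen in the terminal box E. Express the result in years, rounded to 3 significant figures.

0.997 yr

Box A: F(A→B) = (15.90 + 114.2) − 36.04 = 94.060 t N/yr.
Box B: F(B→C) = (94.060 + 46.97) − 51.69 = 89.340 t N/yr.
Box C: F(C→D) = (89.340 + 37.09) − 50.51 = 75.920 t N/yr.
Box D: F(D→E) = (75.920 + 32.72) − 27.70 = 80.940 t N/yr.
Box E throughput = its input = 80.940 t N/yr; τ = 80.66 / 80.940 = 0.9965 yr.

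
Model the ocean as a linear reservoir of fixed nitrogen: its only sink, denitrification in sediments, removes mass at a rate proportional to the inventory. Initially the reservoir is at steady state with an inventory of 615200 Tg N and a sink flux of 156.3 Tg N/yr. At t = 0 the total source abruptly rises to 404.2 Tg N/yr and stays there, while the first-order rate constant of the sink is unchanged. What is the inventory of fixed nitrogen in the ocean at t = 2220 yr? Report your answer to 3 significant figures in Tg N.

τ = M₀/F₀ = 615200/156.3 = 3936 yr; rate constant k = 1/τ.
New steady state M_∞ = F₁/k = F₁·τ = 404.2 × 3936 = 1.5909×10^6 Tg N.
M(t) = M_∞ + (M₀ − M_∞)·e^(−t/τ); t/τ = 2220/3936 = 0.5640, so e^(−t/τ) = 0.5689.
M(t) = 1.5909×10^6 − 975700 × 0.5689 = 1.0358×10^6 Tg N.

1.04×10^6 Tg N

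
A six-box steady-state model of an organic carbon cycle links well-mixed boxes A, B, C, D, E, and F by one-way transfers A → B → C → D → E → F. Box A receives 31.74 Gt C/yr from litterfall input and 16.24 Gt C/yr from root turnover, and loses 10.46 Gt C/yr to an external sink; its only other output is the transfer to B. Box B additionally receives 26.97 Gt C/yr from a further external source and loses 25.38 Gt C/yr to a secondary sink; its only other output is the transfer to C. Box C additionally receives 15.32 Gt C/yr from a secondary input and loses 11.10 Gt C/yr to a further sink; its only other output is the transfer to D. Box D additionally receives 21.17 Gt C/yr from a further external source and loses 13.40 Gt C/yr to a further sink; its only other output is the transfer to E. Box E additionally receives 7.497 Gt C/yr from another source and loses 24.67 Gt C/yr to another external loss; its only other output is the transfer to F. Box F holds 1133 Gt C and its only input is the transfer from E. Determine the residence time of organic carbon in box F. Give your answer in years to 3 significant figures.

33.4 yr

Box A: F(A→B) = (31.74 + 16.24) − 10.46 = 37.520 Gt C/yr.
Box B: F(B→C) = (37.520 + 26.97) − 25.38 = 39.110 Gt C/yr.
Box C: F(C→D) = (39.110 + 15.32) − 11.10 = 43.330 Gt C/yr.
Box D: F(D→E) = (43.330 + 21.17) − 13.40 = 51.100 Gt C/yr.
Box E: F(E→F) = (51.100 + 7.497) − 24.67 = 33.927 Gt C/yr.
Box F throughput = its input = 33.927 Gt C/yr; τ = 1133 / 33.927 = 33.40 yr.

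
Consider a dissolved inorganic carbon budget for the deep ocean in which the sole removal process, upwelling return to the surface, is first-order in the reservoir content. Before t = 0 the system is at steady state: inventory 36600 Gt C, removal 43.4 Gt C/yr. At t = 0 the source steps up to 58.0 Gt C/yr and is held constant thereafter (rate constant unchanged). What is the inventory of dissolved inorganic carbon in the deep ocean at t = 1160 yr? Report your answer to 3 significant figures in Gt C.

Residence time τ = M₀/F₀ = 843.3 yr. The eventual steady state is M_∞ = M₀·(F₁/F₀) = 36600 × 58.0/43.4 = 48912 Gt C.
The anomaly ΔM(t) = M(t) − M_∞ decays as ΔM₀·e^(−t/τ) with ΔM₀ = 36600 − 48912 = −12310 Gt C.
At t = 1160 yr, e^(−t/τ) = e^(−1.376) = 0.2527, so ΔM = −3111 Gt C and M = 48912 − 3111 = 45801 Gt C.

45800 Gt C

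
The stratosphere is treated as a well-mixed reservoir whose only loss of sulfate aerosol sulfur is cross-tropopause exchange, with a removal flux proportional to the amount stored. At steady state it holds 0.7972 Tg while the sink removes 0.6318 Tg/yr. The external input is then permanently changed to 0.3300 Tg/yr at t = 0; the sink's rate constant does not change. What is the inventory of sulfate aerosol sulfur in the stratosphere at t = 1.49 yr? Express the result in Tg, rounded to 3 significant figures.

0.533 Tg

The sink rate constant is k = F₀/M₀ = 0.6318/0.7972 = 0.7925 yr⁻¹.
Solving dM/dt = F₁ − kM with M(0) = M₀ gives M(t) = F₁/k + (M₀ − F₁/k)·e^(−kt).
F₁/k = 0.3300/0.7925 = 0.41639 Tg; kt = 0.7925 × 1.49 = 1.181, e^(−kt) = 0.3070.
M(1.49) = 0.41639 + (0.7972 − 0.41639) × 0.3070 = 0.41639 + 0.1169 = 0.53331 Tg.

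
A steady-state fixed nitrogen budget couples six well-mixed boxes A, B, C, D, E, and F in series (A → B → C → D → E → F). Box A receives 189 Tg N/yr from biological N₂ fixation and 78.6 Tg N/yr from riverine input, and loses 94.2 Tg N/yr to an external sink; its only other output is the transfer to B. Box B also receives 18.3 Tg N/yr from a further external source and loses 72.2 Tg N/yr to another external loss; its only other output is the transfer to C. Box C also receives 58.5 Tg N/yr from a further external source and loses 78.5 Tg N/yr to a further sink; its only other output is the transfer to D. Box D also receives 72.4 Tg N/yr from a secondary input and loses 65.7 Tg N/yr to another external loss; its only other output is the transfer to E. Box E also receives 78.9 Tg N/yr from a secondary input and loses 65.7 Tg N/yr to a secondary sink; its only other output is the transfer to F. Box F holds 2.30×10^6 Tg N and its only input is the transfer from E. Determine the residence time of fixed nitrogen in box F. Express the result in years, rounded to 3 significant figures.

19300 yr

Box A: F(A→B) = (189 + 78.6) − 94.2 = 173.40 Tg N/yr.
Box B: F(B→C) = (173.40 + 18.3) − 72.2 = 119.50 Tg N/yr.
Box C: F(C→D) = (119.50 + 58.5) − 78.5 = 99.500 Tg N/yr.
Box D: F(D→E) = (99.500 + 72.4) − 65.7 = 106.20 Tg N/yr.
Box E: F(E→F) = (106.20 + 78.9) − 65.7 = 119.40 Tg N/yr.
Box F throughput = its input = 119.40 Tg N/yr; τ = 2.30×10^6 / 119.40 = 19260 yr.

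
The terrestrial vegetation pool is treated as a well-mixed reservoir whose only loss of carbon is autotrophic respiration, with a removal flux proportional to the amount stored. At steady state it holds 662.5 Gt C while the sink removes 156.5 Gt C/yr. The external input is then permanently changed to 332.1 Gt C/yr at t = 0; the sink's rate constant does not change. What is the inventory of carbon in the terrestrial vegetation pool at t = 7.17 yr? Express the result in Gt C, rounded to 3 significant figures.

1270 Gt C

The sink rate constant is k = F₀/M₀ = 156.5/662.5 = 0.2362 yr⁻¹.
Solving dM/dt = F₁ − kM with M(0) = M₀ gives M(t) = F₁/k + (M₀ − F₁/k)·e^(−kt).
F₁/k = 332.1/0.2362 = 1405.9 Gt C; kt = 0.2362 × 7.17 = 1.694, e^(−kt) = 0.1838.
M(7.17) = 1405.9 + (662.5 − 1405.9) × 0.1838 = 1405.9 − 136.7 = 1269.2 Gt C.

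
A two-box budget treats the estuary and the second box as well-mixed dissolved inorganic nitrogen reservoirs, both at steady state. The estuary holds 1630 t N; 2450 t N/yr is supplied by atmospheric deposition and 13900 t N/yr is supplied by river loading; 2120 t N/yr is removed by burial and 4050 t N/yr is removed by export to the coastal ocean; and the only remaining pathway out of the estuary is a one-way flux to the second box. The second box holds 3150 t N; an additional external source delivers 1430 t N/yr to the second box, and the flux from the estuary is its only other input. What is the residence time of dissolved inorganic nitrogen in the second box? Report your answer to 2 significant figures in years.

0.27 yr

Balance the estuary: ΣF_in = 2450 + 13900 = 16350 t N/yr.
Flux to the second box = ΣF_in − (2120 + 4050) = 10180 t N/yr.
Total input to the second box = 10180 + 1430 = 11610 t N/yr; at steady state this equals its total output.
τ = M / F = 3150 / 11610 = 0.2713 yr.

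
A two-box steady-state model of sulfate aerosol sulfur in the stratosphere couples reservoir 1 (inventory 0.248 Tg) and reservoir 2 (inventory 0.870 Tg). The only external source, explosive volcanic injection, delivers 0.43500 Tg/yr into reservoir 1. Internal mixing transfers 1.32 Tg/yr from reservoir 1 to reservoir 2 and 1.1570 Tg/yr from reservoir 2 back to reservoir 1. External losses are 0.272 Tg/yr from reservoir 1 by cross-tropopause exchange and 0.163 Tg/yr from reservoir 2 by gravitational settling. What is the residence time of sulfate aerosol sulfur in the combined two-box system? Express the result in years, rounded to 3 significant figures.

For the system as a whole, the A↔B exchange is internal and contributes nothing to the throughput; only the external sinks remove mass.
M_total = 0.248 + 0.870 = 1.1180 Tg.
ΣF_external_out = 0.272 + 0.163 = 0.43500 Tg/yr.
τ = M_total / ΣF_ext = 1.1180 / 0.43500 = 2.570 yr.

2.57 yr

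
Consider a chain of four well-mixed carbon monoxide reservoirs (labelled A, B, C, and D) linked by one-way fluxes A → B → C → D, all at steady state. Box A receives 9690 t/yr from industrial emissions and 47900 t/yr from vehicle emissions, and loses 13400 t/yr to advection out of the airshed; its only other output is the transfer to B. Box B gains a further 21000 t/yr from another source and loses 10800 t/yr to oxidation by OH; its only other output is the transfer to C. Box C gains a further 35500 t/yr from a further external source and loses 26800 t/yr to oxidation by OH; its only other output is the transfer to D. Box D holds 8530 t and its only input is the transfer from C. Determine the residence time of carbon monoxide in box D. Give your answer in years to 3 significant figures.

0.135 yr

Box A: F(A→B) = (9690 + 47900) − 13400 = 44190 t/yr.
Box B: F(B→C) = (44190 + 21000) − 10800 = 54390 t/yr.
Box C: F(C→D) = (54390 + 35500) − 26800 = 63090 t/yr.
Box D throughput = its input = 63090 t/yr; τ = 8530 / 63090 = 0.1352 yr.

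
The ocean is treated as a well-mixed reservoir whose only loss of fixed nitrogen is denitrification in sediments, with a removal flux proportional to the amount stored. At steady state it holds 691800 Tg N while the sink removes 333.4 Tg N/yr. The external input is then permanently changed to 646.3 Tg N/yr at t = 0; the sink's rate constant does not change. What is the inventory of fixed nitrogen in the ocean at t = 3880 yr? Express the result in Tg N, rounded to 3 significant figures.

1.24×10^6 Tg N

Residence time τ = M₀/F₀ = 2075 yr. The eventual steady state is M_∞ = M₀·(F₁/F₀) = 691800 × 646.3/333.4 = 1.3411×10^6 Tg N.
The anomaly ΔM(t) = M(t) − M_∞ decays as ΔM₀·e^(−t/τ) with ΔM₀ = 691800 − 1.3411×10^6 = −649300 Tg N.
At t = 3880 yr, e^(−t/τ) = e^(−1.870) = 0.1541, so ΔM = −100100 Tg N and M = 1.3411×10^6 − 100100 = 1.2410×10^6 Tg N.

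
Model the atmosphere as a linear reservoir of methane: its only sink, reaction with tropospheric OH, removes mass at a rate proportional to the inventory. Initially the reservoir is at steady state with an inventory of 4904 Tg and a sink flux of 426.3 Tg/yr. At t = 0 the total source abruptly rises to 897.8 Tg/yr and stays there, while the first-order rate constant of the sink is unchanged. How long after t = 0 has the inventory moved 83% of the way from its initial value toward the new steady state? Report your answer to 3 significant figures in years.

20.4 yr

τ = M₀/F₀ = 4904/426.3 = 11.50 yr.
The remaining gap fraction is e^(−t/τ); 83% covered ⇒ e^(−t/τ) = 0.170.
t = −τ ln(0.170) = 11.50 × 1.772 = 20.38 yr.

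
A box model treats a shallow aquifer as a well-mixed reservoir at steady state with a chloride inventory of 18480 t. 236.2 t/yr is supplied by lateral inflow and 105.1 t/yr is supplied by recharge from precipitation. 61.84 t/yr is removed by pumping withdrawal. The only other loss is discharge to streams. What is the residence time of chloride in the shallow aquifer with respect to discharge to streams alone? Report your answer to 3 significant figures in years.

66.1 yr

At steady state ΣF_in = ΣF_out.
ΣF_in = 236.2 + 105.1 = 341.30 t/yr.
Discharge to streams flux = ΣF_in − (61.84) = 341.30 − 61.84 = 279.5 t/yr.
τ = M / F = 18480 / 279.5 = 66.13 yr.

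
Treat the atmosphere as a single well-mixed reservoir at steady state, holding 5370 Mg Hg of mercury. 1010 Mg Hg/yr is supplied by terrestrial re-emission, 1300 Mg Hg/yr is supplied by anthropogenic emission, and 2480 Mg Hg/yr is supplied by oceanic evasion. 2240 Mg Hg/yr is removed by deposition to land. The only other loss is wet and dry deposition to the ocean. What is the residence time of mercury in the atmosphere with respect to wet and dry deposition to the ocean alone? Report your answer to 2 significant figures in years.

2.1 yr

At steady state ΣF_in = ΣF_out.
ΣF_in = 1010 + 1300 + 2480 = 4790.0 Mg Hg/yr.
Wet and dry deposition to the ocean flux = ΣF_in − (2240) = 4790.0 − 2240 = 2550 Mg Hg/yr.
τ = M / F = 5370 / 2550 = 2.106 yr.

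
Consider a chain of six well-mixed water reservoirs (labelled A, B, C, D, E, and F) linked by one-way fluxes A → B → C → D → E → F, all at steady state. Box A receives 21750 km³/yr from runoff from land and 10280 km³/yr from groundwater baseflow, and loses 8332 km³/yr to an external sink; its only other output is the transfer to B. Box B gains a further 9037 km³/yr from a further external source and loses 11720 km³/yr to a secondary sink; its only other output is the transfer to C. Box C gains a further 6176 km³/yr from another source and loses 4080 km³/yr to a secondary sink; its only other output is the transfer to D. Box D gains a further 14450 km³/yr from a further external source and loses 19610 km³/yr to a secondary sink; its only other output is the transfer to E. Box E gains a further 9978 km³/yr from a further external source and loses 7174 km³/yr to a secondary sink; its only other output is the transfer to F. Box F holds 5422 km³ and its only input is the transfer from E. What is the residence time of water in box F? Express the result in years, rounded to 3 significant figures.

0.261 yr

Box A: F(A→B) = (21750 + 10280) − 8332 = 23698 km³/yr.
Box B: F(B→C) = (23698 + 9037) − 11720 = 21015 km³/yr.
Box C: F(C→D) = (21015 + 6176) − 4080 = 23111 km³/yr.
Box D: F(D→E) = (23111 + 14450) − 19610 = 17951 km³/yr.
Box E: F(E→F) = (17951 + 9978) − 7174 = 20755 km³/yr.
Box F throughput = its input = 20755 km³/yr; τ = 5422 / 20755 = 0.2612 yr.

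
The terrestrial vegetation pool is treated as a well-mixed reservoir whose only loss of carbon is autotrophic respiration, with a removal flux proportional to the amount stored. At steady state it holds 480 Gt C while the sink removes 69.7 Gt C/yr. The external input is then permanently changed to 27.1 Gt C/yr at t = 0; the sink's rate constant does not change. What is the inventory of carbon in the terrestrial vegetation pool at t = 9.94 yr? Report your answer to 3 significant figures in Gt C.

256 Gt C

τ = M₀/F₀ = 480/69.7 = 6.887 yr; rate constant k = 1/τ.
New steady state M_∞ = F₁/k = F₁·τ = 27.1 × 6.887 = 186.63 Gt C.
M(t) = M_∞ + (M₀ − M_∞)·e^(−t/τ); t/τ = 9.94/6.887 = 1.443, so e^(−t/τ) = 0.2361.
M(t) = 186.63 + 293.4 × 0.2361 = 255.90 Gt C.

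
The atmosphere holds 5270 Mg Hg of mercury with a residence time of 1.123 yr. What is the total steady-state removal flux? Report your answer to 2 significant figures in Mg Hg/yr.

4700 Mg Hg/yr

F = M / τ = 5270 / 1.123 = 4693 Mg Hg/yr.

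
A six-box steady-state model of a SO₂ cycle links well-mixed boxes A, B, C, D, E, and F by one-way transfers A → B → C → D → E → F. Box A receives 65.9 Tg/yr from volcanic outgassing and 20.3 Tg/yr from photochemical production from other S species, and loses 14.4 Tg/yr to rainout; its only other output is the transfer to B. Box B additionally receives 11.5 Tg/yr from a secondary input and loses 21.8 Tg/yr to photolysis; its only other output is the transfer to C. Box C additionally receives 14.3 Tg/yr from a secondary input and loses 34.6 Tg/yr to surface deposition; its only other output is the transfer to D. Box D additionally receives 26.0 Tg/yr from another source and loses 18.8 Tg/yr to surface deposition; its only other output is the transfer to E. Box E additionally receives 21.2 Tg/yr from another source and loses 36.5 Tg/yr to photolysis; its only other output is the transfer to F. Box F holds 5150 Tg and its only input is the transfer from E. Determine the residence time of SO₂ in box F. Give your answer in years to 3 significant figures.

Box A: F(A→B) = (65.9 + 20.3) − 14.4 = 71.800 Tg/yr.
Box B: F(B→C) = (71.800 + 11.5) − 21.8 = 61.500 Tg/yr.
Box C: F(C→D) = (61.500 + 14.3) − 34.6 = 41.200 Tg/yr.
Box D: F(D→E) = (41.200 + 26.0) − 18.8 = 48.400 Tg/yr.
Box E: F(E→F) = (48.400 + 21.2) − 36.5 = 33.100 Tg/yr.
Box F throughput = its input = 33.100 Tg/yr; τ = 5150 / 33.100 = 155.6 yr.

156 yr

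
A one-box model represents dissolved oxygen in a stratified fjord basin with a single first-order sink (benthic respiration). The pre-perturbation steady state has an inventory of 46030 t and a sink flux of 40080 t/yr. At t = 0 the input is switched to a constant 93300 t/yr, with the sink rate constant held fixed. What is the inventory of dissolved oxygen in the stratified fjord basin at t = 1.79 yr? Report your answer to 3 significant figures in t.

94300 t

Residence time τ = M₀/F₀ = 1.148 yr. The eventual steady state is M_∞ = M₀·(F₁/F₀) = 46030 × 93300/40080 = 107150 t.
The anomaly ΔM(t) = M(t) − M_∞ decays as ΔM₀·e^(−t/τ) with ΔM₀ = 46030 − 107150 = −61120 t.
At t = 1.79 yr, e^(−t/τ) = e^(−1.559) = 0.2104, so ΔM = −12860 t and M = 107150 − 12860 = 94289 t.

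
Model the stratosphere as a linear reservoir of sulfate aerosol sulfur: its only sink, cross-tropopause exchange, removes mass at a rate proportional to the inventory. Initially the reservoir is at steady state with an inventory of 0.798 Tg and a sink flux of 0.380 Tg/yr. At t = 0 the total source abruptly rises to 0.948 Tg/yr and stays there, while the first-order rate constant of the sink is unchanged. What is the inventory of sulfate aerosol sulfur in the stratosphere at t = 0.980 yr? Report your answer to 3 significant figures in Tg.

The sink rate constant is k = F₀/M₀ = 0.380/0.798 = 0.4762 yr⁻¹.
Solving dM/dt = F₁ − kM with M(0) = M₀ gives M(t) = F₁/k + (M₀ − F₁/k)·e^(−kt).
F₁/k = 0.948/0.4762 = 1.9908 Tg; kt = 0.4762 × 0.980 = 0.4667, e^(−kt) = 0.6271.
M(0.980) = 1.9908 + (0.798 − 1.9908) × 0.6271 = 1.9908 − 0.7480 = 1.2428 Tg.

1.24 Tg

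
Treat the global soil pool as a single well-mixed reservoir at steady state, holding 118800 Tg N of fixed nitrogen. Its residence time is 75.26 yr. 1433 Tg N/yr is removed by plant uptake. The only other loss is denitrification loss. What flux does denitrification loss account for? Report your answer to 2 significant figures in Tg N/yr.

Total removal F = M/τ = 118800 / 75.26 = 1579 Tg N/yr.
Denitrification loss = F − (1433) = 1579 − 1433 = 145.5 Tg N/yr.

150 Tg N/yr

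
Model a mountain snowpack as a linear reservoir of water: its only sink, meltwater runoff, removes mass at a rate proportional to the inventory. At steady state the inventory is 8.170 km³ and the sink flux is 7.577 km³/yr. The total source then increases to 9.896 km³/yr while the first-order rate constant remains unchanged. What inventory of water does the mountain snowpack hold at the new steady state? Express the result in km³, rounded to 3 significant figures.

10.7 km³

Rate constant k = F/M = 7.577 / 8.170 = 0.9274 yr⁻¹.
At the new steady state, source = k·M_new ⇒ M_new = 9.896 / 0.9274 = 10.67 km³.
(Equivalently M_new = M × F_new/F_old = 8.170 × 9.896/7.577.)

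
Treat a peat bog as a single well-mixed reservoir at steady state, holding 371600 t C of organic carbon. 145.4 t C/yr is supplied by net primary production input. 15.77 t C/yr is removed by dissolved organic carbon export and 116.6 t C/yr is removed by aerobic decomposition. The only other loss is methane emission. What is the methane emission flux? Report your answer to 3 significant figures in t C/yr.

13.0 t C/yr

At steady state ΣF_in = ΣF_out.
ΣF_in = 145.40 t C/yr.
Methane emission flux = ΣF_in − (15.77 + 116.6) = 145.40 − 132.4 = 13.03 t C/yr.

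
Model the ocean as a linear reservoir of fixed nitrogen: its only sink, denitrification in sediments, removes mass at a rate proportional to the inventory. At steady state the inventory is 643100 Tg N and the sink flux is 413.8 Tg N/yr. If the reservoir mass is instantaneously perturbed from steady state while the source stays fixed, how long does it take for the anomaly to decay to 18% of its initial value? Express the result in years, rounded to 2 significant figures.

2700 yr

For a linear reservoir the anomaly decays as exp(−t/τ) with τ = M/F = 643100/413.8 = 1554 yr.
exp(−t/τ) = 0.18 ⇒ t = −τ ln(0.18) = 1554 × 1.715 = 2665 yr.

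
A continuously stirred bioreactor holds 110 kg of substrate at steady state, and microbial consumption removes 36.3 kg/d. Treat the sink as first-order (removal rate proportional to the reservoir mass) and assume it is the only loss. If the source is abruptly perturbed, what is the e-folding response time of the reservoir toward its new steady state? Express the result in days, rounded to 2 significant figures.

For a linear reservoir the response time equals the residence time τ = M/F.
τ = 110 / 36.3 = 3.030 d.

3.0 d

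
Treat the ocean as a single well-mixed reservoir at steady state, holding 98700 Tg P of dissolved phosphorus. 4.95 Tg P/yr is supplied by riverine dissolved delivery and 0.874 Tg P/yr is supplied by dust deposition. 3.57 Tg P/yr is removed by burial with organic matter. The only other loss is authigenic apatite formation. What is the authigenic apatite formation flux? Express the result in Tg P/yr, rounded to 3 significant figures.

2.25 Tg P/yr

At steady state ΣF_in = ΣF_out.
ΣF_in = 4.95 + 0.874 = 5.8240 Tg P/yr.
Authigenic apatite formation flux = ΣF_in − (3.57) = 5.8240 − 3.570 = 2.254 Tg P/yr.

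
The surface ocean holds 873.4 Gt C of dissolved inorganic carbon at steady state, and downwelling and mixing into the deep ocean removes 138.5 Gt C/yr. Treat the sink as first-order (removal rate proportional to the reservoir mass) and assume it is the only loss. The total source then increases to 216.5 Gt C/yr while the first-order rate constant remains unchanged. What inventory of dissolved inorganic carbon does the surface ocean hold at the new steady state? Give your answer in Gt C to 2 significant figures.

Rate constant k = F/M = 138.5 / 873.4 = 0.1586 yr⁻¹.
At the new steady state, source = k·M_new ⇒ M_new = 216.5 / 0.1586 = 1365 Gt C.
(Equivalently M_new = M × F_new/F_old = 873.4 × 216.5/138.5.)

1400 Gt C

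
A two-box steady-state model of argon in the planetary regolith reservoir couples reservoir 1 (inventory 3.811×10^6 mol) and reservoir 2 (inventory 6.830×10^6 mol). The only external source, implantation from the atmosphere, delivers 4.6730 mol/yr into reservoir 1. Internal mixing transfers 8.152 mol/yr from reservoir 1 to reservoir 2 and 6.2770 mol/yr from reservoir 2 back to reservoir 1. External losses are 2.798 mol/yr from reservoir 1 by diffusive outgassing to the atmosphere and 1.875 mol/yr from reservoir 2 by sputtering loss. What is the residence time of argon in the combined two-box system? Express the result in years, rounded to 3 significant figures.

2.28×10^6 yr

Treat the two boxes together as one reservoir: the mixing fluxes between them are internal recycling, so τ = ΣM / Σ(external losses).
M_total = 3.811×10^6 + 6.830×10^6 = 1.0641×10^7 mol.
ΣF_external_out = 2.798 + 1.875 = 4.6730 mol/yr.
τ = M_total / ΣF_ext = 1.0641×10^7 / 4.6730 = 2.277×10^6 yr.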